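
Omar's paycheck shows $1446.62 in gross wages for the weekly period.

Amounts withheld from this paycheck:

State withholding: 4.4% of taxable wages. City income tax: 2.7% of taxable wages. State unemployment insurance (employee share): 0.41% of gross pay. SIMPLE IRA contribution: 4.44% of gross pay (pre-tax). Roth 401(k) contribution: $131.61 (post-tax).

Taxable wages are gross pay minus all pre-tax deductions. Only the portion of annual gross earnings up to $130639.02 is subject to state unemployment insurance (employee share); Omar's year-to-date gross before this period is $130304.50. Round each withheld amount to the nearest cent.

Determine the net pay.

$1151.26

SIMPLE IRA contribution: $1446.62 × 0.0444 = $64.23
Taxable wages = $1446.62 − $64.23 = $1382.39
State withholding: $1382.39 × 0.044 = $60.83
City income tax: $1382.39 × 0.027 = $37.32
State unemployment insurance (employee share): only $130639.02 − $130304.50 = $334.52 of this check is subject → $334.52 × 0.0041 = $1.37
Roth 401(k) contribution: $131.61
Total deductions = $64.23 + $60.83 + $37.32 + $1.37 + $131.61 = $295.36
Net pay = $1446.62 − $295.36 = $1151.26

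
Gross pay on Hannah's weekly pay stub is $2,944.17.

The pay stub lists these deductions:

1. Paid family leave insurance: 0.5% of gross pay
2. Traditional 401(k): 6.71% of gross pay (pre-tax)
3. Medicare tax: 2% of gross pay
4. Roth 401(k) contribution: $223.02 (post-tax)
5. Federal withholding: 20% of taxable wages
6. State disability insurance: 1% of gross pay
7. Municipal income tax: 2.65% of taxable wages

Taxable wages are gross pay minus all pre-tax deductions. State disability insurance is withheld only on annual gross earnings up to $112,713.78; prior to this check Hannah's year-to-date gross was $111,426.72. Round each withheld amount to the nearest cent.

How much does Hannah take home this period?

$1,815.02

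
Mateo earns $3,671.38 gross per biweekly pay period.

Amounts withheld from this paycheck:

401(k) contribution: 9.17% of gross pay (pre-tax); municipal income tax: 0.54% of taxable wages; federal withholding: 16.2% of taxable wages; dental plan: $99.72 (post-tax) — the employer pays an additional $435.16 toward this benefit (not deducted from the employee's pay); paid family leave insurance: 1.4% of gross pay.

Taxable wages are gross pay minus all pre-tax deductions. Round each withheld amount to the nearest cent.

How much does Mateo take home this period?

$2,625.36

401(k) contribution: $3,671.38 × 0.0917 = $336.67
Taxable wages = $3,671.38 − $336.67 = $3,334.71
Federal withholding: $3,334.71 × 0.162 = $540.22
Municipal income tax: $3,334.71 × 0.0054 = $18.01
Paid family leave insurance: $3,671.38 × 0.014 = $51.40
Dental plan: $99.72
(Employer's $435.16 toward dental plan is not withheld from the employee.)
Total deductions = $336.67 + $540.22 + $18.01 + $51.40 + $99.72 = $1,046.02
Net pay = $3,671.38 − $1,046.02 = $2,625.36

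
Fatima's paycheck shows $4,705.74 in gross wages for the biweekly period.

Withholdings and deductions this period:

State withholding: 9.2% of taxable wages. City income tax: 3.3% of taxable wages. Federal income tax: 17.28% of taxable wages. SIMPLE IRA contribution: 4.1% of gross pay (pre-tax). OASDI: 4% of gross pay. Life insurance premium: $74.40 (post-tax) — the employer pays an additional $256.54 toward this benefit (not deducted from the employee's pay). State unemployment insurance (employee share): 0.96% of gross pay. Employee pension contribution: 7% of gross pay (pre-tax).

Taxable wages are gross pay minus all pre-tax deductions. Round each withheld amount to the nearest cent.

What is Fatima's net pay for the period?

SIMPLE IRA contribution: $4,705.74 × 0.041 = $192.94
Employee pension contribution: $4,705.74 × 0.07 = $329.40
Pre-tax total = $192.94 + $329.40 = $522.34
Taxable wages = $4,705.74 − $522.34 = $4,183.40
State withholding: $4,183.40 × 0.092 = $384.87
City income tax: $4,183.40 × 0.033 = $138.05
Federal income tax: $4,183.40 × 0.1728 = $722.89
State unemployment insurance (employee share): $4,705.74 × 0.0096 = $45.18
OASDI: $4,705.74 × 0.04 = $188.23
Life insurance premium: $74.40
(Employer's $256.54 toward life insurance premium is not withheld from the employee.)
Total deductions = $192.94 + $329.40 + $384.87 + $138.05 + $722.89 + $45.18 + $188.23 + $74.40 = $2,075.96
Net pay = $4,705.74 − $2,075.96 = $2,629.78

$2,629.78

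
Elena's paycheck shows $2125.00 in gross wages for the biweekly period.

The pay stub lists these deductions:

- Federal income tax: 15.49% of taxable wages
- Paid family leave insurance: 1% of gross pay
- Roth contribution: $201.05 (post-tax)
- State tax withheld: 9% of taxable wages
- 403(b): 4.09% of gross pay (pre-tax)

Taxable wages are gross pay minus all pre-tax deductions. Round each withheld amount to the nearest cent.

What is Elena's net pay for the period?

403(b): $2125.00 × 0.0409 = $86.91
Taxable wages = $2125.00 − $86.91 = $2038.09
Federal income tax: $2038.09 × 0.1549 = $315.70
State tax withheld: $2038.09 × 0.09 = $183.43
Paid family leave insurance: $2125.00 × 0.01 = $21.25
Roth contribution: $201.05
Total deductions = $86.91 + $315.70 + $183.43 + $21.25 + $201.05 = $808.34
Net pay = $2125.00 − $808.34 = $1316.66

$1316.66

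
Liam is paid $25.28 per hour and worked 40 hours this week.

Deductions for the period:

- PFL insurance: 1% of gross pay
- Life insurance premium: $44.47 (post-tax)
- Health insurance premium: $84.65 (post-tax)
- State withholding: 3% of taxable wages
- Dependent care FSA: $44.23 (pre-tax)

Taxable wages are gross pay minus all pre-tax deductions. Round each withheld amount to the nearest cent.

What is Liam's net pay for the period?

$798.73

Gross pay: 40 × $25.28 = $1011.20
Dependent care FSA: $44.23
Taxable wages = $1011.20 − $44.23 = $966.97
State withholding: $966.97 × 0.03 = $29.01
PFL insurance: $1011.20 × 0.01 = $10.11
Health insurance premium: $84.65
Life insurance premium: $44.47
Total deductions = $44.23 + $29.01 + $10.11 + $84.65 + $44.47 = $212.47
Net pay = $1011.20 − $212.47 = $798.73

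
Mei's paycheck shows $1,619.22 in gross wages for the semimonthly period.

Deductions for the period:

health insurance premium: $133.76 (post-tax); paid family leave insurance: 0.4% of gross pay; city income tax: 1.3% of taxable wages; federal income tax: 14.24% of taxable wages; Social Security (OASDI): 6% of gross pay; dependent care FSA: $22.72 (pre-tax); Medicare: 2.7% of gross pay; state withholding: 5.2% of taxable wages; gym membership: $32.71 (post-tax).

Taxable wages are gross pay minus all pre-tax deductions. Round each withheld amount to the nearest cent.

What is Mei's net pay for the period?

Dependent care FSA: $22.72
Taxable wages = $1,619.22 − $22.72 = $1,596.50
Federal income tax: $1,596.50 × 0.1424 = $227.34
City income tax: $1,596.50 × 0.013 = $20.75
State withholding: $1,596.50 × 0.052 = $83.02
Paid family leave insurance: $1,619.22 × 0.004 = $6.48
Social Security (OASDI): $1,619.22 × 0.06 = $97.15
Medicare: $1,619.22 × 0.027 = $43.72
Gym membership: $32.71
Health insurance premium: $133.76
Total deductions = $22.72 + $227.34 + $20.75 + $83.02 + $6.48 + $97.15 + $43.72 + $32.71 + $133.76 = $667.65
Net pay = $1,619.22 − $667.65 = $951.57

$951.57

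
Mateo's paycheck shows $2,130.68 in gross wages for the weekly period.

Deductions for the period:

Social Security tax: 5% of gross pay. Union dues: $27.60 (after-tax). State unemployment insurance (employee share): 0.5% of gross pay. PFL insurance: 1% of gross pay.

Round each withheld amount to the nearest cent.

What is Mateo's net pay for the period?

$1,964.59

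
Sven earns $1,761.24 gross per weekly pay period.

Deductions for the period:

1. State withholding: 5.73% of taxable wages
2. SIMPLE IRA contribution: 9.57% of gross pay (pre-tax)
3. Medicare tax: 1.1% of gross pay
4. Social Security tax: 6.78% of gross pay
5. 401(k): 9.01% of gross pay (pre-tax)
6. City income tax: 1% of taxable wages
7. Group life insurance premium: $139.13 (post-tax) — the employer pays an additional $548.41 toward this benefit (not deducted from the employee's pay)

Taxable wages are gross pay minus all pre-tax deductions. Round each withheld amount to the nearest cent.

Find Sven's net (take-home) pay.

SIMPLE IRA contribution: $1,761.24 × 0.0957 = $168.55
401(k): $1,761.24 × 0.0901 = $158.69
Pre-tax total = $168.55 + $158.69 = $327.24
Taxable wages = $1,761.24 − $327.24 = $1,434.00
State withholding: $1,434.00 × 0.0573 = $82.17
City income tax: $1,434.00 × 0.01 = $14.34
Medicare tax: $1,761.24 × 0.011 = $19.37
Social Security tax: $1,761.24 × 0.0678 = $119.41
Group life insurance premium: $139.13
(Employer's $548.41 toward group life insurance premium is not withheld from the employee.)
Total deductions = $168.55 + $158.69 + $82.17 + $14.34 + $19.37 + $119.41 + $139.13 = $701.66
Net pay = $1,761.24 − $701.66 = $1,059.58

$1,059.58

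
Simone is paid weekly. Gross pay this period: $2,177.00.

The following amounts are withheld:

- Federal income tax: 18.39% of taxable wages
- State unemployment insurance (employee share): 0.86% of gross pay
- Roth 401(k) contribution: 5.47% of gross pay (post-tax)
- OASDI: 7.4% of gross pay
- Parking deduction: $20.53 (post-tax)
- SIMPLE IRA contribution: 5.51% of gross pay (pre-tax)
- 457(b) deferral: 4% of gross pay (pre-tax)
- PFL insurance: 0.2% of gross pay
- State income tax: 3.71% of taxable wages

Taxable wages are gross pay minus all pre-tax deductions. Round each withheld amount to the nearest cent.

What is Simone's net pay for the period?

$1,210.82

457(b) deferral: $2,177.00 × 0.04 = $87.08
SIMPLE IRA contribution: $2,177.00 × 0.0551 = $119.95
Pre-tax total = $87.08 + $119.95 = $207.03
Taxable wages = $2,177.00 − $207.03 = $1,969.97
State income tax: $1,969.97 × 0.0371 = $73.09
Federal income tax: $1,969.97 × 0.1839 = $362.28
OASDI: $2,177.00 × 0.074 = $161.10
PFL insurance: $2,177.00 × 0.002 = $4.35
State unemployment insurance (employee share): $2,177.00 × 0.0086 = $18.72
Roth 401(k) contribution: $2,177.00 × 0.0547 = $119.08
Parking deduction: $20.53
Total deductions = $87.08 + $119.95 + $73.09 + $362.28 + $161.10 + $4.35 + $18.72 + $119.08 + $20.53 = $966.18
Net pay = $2,177.00 − $966.18 = $1,210.82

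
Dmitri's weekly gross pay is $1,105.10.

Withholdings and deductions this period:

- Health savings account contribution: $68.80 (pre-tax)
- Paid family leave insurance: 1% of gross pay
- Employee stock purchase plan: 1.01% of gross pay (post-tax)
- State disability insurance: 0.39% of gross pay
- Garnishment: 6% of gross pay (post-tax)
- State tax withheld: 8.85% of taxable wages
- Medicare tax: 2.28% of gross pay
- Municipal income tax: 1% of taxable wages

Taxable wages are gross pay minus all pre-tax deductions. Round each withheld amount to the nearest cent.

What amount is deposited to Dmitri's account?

$816.20

Health savings account contribution: $68.80
Taxable wages = $1,105.10 − $68.80 = $1,036.30
State tax withheld: $1,036.30 × 0.0885 = $91.71
Municipal income tax: $1,036.30 × 0.01 = $10.36
Paid family leave insurance: $1,105.10 × 0.01 = $11.05
Medicare tax: $1,105.10 × 0.0228 = $25.20
State disability insurance: $1,105.10 × 0.0039 = $4.31
Employee stock purchase plan: $1,105.10 × 0.0101 = $11.16
Garnishment: $1,105.10 × 0.06 = $66.31
Total deductions = $68.80 + $91.71 + $10.36 + $11.05 + $25.20 + $4.31 + $11.16 + $66.31 = $288.90
Net pay = $1,105.10 − $288.90 = $816.20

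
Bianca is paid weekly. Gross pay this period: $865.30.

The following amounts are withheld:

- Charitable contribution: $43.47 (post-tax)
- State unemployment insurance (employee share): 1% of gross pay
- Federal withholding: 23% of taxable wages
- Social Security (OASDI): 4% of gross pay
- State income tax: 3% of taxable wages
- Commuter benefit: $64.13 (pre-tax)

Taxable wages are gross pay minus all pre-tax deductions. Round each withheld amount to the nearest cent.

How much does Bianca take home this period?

Commuter benefit: $64.13
Taxable wages = $865.30 − $64.13 = $801.17
Federal withholding: $801.17 × 0.23 = $184.27
State income tax: $801.17 × 0.03 = $24.04
Social Security (OASDI): $865.30 × 0.04 = $34.61
State unemployment insurance (employee share): $865.30 × 0.01 = $8.65
Charitable contribution: $43.47
Total deductions = $64.13 + $184.27 + $24.04 + $34.61 + $8.65 + $43.47 = $359.17
Net pay = $865.30 − $359.17 = $506.13

$506.13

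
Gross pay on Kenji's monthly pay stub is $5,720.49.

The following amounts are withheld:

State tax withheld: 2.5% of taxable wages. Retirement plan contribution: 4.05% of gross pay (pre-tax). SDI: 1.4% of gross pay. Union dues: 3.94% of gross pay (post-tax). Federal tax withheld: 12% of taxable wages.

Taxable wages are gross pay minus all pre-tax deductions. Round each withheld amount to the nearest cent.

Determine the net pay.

$4,387.45

Retirement plan contribution: $5,720.49 × 0.0405 = $231.68
Taxable wages = $5,720.49 − $231.68 = $5,488.81
State tax withheld: $5,488.81 × 0.025 = $137.22
Federal tax withheld: $5,488.81 × 0.12 = $658.66
SDI: $5,720.49 × 0.014 = $80.09
Union dues: $5,720.49 × 0.0394 = $225.39
Total deductions = $231.68 + $137.22 + $658.66 + $80.09 + $225.39 = $1,333.04
Net pay = $5,720.49 − $1,333.04 = $4,387.45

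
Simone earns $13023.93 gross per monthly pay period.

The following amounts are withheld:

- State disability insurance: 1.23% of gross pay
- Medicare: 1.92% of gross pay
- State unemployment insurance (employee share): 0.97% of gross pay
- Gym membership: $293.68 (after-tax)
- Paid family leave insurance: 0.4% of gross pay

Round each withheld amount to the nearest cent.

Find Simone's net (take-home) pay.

$12141.57

State disability insurance: $13023.93 × 0.0123 = $160.19
Medicare: $13023.93 × 0.0192 = $250.06
State unemployment insurance (employee share): $13023.93 × 0.0097 = $126.33
Paid family leave insurance: $13023.93 × 0.004 = $52.10
Gym membership: $293.68
Total deductions = $160.19 + $250.06 + $126.33 + $52.10 + $293.68 = $882.36
Net pay = $13023.93 − $882.36 = $12141.57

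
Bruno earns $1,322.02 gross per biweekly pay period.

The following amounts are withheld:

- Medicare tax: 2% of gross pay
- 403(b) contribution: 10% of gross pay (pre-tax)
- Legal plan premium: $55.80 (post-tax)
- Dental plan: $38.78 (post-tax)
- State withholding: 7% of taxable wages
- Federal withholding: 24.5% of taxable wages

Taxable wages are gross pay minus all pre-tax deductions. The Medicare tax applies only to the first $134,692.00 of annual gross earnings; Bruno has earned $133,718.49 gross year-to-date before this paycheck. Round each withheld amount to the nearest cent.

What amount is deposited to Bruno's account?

$700.97

403(b) contribution: $1,322.02 × 0.1 = $132.20
Taxable wages = $1,322.02 − $132.20 = $1,189.82
Federal withholding: $1,189.82 × 0.245 = $291.51
State withholding: $1,189.82 × 0.07 = $83.29
Medicare tax: only $134,692.00 − $133,718.49 = $973.51 of this check is subject → $973.51 × 0.02 = $19.47
Dental plan: $38.78
Legal plan premium: $55.80
Total deductions = $132.20 + $291.51 + $83.29 + $19.47 + $38.78 + $55.80 = $621.05
Net pay = $1,322.02 − $621.05 = $700.97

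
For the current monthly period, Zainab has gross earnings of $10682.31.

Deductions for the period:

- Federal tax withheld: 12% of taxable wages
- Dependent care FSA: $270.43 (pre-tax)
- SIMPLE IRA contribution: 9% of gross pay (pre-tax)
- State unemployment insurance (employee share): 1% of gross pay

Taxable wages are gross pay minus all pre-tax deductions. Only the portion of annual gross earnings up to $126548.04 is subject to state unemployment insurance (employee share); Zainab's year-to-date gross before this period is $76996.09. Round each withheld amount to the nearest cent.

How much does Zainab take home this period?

$8209.59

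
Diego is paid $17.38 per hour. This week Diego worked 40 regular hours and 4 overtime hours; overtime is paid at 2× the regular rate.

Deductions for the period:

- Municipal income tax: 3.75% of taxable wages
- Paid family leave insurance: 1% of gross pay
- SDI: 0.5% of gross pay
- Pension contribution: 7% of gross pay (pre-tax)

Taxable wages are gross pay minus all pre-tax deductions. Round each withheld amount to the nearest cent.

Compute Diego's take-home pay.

$734.24

Regular pay: 40 × $17.38 = $695.20
Overtime pay: 4 × $17.38 × 2 = $139.04
Gross pay = $695.20 + $139.04 = $834.24
Pension contribution: $834.24 × 0.07 = $58.40
Taxable wages = $834.24 − $58.40 = $775.84
Municipal income tax: $775.84 × 0.0375 = $29.09
Paid family leave insurance: $834.24 × 0.01 = $8.34
SDI: $834.24 × 0.005 = $4.17
Total deductions = $58.40 + $29.09 + $8.34 + $4.17 = $100.00
Net pay = $834.24 − $100.00 = $734.24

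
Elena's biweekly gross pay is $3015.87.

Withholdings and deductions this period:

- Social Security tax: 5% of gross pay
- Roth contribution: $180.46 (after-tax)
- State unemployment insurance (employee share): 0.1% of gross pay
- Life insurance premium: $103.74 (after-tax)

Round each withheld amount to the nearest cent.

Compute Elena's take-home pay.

Social Security tax: $3015.87 × 0.05 = $150.79
State unemployment insurance (employee share): $3015.87 × 0.001 = $3.02
Life insurance premium: $103.74
Roth contribution: $180.46
Total deductions = $150.79 + $3.02 + $103.74 + $180.46 = $438.01
Net pay = $3015.87 − $438.01 = $2577.86

$2577.86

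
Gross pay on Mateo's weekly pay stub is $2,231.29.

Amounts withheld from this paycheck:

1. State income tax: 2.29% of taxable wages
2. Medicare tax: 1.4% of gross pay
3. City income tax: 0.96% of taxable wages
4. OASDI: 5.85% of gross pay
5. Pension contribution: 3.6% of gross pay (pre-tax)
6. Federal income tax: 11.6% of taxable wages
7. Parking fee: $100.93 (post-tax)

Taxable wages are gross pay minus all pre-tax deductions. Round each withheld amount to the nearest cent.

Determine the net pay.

$1,568.84

Pension contribution: $2,231.29 × 0.036 = $80.33
Taxable wages = $2,231.29 − $80.33 = $2,150.96
State income tax: $2,150.96 × 0.0229 = $49.26
Federal income tax: $2,150.96 × 0.116 = $249.51
City income tax: $2,150.96 × 0.0096 = $20.65
OASDI: $2,231.29 × 0.0585 = $130.53
Medicare tax: $2,231.29 × 0.014 = $31.24
Parking fee: $100.93
Total deductions = $80.33 + $49.26 + $249.51 + $20.65 + $130.53 + $31.24 + $100.93 = $662.45
Net pay = $2,231.29 − $662.45 = $1,568.84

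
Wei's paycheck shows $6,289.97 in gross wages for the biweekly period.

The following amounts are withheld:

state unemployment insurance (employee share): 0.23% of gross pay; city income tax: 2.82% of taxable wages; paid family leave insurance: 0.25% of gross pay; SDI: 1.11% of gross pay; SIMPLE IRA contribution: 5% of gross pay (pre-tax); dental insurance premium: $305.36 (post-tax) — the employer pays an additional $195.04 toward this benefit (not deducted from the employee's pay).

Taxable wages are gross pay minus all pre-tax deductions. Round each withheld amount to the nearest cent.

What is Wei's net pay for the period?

$5,401.59

SIMPLE IRA contribution: $6,289.97 × 0.05 = $314.50
Taxable wages = $6,289.97 − $314.50 = $5,975.47
City income tax: $5,975.47 × 0.0282 = $168.51
State unemployment insurance (employee share): $6,289.97 × 0.0023 = $14.47
Paid family leave insurance: $6,289.97 × 0.0025 = $15.72
SDI: $6,289.97 × 0.0111 = $69.82
Dental insurance premium: $305.36
(Employer's $195.04 toward dental insurance premium is not withheld from the employee.)
Total deductions = $314.50 + $168.51 + $14.47 + $15.72 + $69.82 + $305.36 = $888.38
Net pay = $6,289.97 − $888.38 = $5,401.59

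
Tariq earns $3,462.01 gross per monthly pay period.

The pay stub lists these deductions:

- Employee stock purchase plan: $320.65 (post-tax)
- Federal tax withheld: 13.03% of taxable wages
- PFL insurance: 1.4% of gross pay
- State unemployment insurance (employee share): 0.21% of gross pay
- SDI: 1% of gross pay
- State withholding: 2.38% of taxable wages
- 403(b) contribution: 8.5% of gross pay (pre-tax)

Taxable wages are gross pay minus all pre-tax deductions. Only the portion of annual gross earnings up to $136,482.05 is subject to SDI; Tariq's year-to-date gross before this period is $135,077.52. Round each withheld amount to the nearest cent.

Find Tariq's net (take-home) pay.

$2,289.15

403(b) contribution: $3,462.01 × 0.085 = $294.27
Taxable wages = $3,462.01 − $294.27 = $3,167.74
State withholding: $3,167.74 × 0.0238 = $75.39
Federal tax withheld: $3,167.74 × 0.1303 = $412.76
State unemployment insurance (employee share): $3,462.01 × 0.0021 = $7.27
SDI: only $136,482.05 − $135,077.52 = $1,404.53 of this check is subject → $1,404.53 × 0.01 = $14.05
PFL insurance: $3,462.01 × 0.014 = $48.47
Employee stock purchase plan: $320.65
Total deductions = $294.27 + $75.39 + $412.76 + $7.27 + $14.05 + $48.47 + $320.65 = $1,172.86
Net pay = $3,462.01 − $1,172.86 = $2,289.15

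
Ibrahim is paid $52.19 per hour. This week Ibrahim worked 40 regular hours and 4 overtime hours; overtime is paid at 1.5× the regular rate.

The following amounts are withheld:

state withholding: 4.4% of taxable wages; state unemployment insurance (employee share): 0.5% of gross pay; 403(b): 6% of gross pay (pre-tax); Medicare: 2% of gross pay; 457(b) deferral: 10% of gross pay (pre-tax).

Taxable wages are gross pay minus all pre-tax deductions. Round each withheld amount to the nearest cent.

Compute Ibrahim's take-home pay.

$1,867.89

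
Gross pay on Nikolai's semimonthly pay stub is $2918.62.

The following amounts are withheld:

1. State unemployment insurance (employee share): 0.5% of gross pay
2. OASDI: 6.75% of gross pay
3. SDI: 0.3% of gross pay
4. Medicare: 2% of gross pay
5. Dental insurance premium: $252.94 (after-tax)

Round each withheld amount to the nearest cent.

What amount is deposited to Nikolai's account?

$2386.95

SDI: $2918.62 × 0.003 = $8.76
State unemployment insurance (employee share): $2918.62 × 0.005 = $14.59
Medicare: $2918.62 × 0.02 = $58.37
OASDI: $2918.62 × 0.0675 = $197.01
Dental insurance premium: $252.94
Total deductions = $8.76 + $14.59 + $58.37 + $197.01 + $252.94 = $531.67
Net pay = $2918.62 − $531.67 = $2386.95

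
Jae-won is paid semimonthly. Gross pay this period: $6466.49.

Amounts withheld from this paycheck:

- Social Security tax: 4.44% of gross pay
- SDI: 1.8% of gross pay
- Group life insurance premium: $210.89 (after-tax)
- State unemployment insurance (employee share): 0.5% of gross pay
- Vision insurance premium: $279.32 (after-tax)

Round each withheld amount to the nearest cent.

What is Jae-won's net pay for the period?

$5540.44

Social Security tax: $6466.49 × 0.0444 = $287.11
SDI: $6466.49 × 0.018 = $116.40
State unemployment insurance (employee share): $6466.49 × 0.005 = $32.33
Group life insurance premium: $210.89
Vision insurance premium: $279.32
Total deductions = $287.11 + $116.40 + $32.33 + $210.89 + $279.32 = $926.05
Net pay = $6466.49 − $926.05 = $5540.44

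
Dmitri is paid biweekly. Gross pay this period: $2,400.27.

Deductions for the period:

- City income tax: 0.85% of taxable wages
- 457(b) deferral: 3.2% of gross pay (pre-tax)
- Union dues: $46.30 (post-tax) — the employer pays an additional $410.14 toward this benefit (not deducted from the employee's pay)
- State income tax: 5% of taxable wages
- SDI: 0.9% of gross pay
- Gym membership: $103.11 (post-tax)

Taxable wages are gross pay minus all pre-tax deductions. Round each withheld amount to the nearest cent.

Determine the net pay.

457(b) deferral: $2,400.27 × 0.032 = $76.81
Taxable wages = $2,400.27 − $76.81 = $2,323.46
City income tax: $2,323.46 × 0.0085 = $19.75
State income tax: $2,323.46 × 0.05 = $116.17
SDI: $2,400.27 × 0.009 = $21.60
Gym membership: $103.11
Union dues: $46.30
(Employer's $410.14 toward union dues is not withheld from the employee.)
Total deductions = $76.81 + $19.75 + $116.17 + $21.60 + $103.11 + $46.30 = $383.74
Net pay = $2,400.27 − $383.74 = $2,016.53

$2,016.53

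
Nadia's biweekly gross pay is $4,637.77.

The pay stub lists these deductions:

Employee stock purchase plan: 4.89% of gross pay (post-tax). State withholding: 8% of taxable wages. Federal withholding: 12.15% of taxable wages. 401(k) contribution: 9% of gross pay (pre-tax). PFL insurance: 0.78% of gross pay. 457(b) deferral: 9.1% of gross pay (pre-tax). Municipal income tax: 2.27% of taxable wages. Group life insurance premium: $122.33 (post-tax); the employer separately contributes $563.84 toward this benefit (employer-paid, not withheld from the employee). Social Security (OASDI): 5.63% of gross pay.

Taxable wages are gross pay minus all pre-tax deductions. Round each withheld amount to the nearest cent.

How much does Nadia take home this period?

$2,300.34

457(b) deferral: $4,637.77 × 0.091 = $422.04
401(k) contribution: $4,637.77 × 0.09 = $417.40
Pre-tax total = $422.04 + $417.40 = $839.44
Taxable wages = $4,637.77 − $839.44 = $3,798.33
State withholding: $3,798.33 × 0.08 = $303.87
Federal withholding: $3,798.33 × 0.1215 = $461.50
Municipal income tax: $3,798.33 × 0.0227 = $86.22
Social Security (OASDI): $4,637.77 × 0.0563 = $261.11
PFL insurance: $4,637.77 × 0.0078 = $36.17
Group life insurance premium: $122.33
Employee stock purchase plan: $4,637.77 × 0.0489 = $226.79
(Employer's $563.84 toward group life insurance premium is not withheld from the employee.)
Total deductions = $422.04 + $417.40 + $303.87 + $461.50 + $86.22 + $261.11 + $36.17 + $122.33 + $226.79 = $2,337.43
Net pay = $4,637.77 − $2,337.43 = $2,300.34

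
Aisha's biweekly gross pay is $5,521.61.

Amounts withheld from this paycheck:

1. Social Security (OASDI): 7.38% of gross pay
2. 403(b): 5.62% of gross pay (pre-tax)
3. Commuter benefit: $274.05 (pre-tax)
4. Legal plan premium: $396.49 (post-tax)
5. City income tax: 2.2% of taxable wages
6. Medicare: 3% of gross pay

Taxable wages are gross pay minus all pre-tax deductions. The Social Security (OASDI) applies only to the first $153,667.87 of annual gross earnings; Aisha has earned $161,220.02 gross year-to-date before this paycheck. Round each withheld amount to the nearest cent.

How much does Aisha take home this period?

$4,266.49

Commuter benefit: $274.05
403(b): $5,521.61 × 0.0562 = $310.31
Pre-tax total = $274.05 + $310.31 = $584.36
Taxable wages = $5,521.61 − $584.36 = $4,937.25
City income tax: $4,937.25 × 0.022 = $108.62
Social Security (OASDI): annual cap $153,667.87 already reached (YTD $161,220.02), so $0.00
Medicare: $5,521.61 × 0.03 = $165.65
Legal plan premium: $396.49
Total deductions = $274.05 + $310.31 + $108.62 + $0.00 + $165.65 + $396.49 = $1,255.12
Net pay = $5,521.61 − $1,255.12 = $4,266.49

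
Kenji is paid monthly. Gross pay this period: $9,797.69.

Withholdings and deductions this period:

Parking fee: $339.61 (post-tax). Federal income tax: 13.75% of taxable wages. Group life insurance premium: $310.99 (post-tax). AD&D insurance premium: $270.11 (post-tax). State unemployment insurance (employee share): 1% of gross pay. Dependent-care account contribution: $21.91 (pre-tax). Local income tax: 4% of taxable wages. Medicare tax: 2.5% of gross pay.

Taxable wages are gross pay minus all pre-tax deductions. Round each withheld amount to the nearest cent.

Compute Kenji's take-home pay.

$6,776.95

Dependent-care account contribution: $21.91
Taxable wages = $9,797.69 − $21.91 = $9,775.78
Local income tax: $9,775.78 × 0.04 = $391.03
Federal income tax: $9,775.78 × 0.1375 = $1,344.17
Medicare tax: $9,797.69 × 0.025 = $244.94
State unemployment insurance (employee share): $9,797.69 × 0.01 = $97.98
Parking fee: $339.61
AD&D insurance premium: $270.11
Group life insurance premium: $310.99
Total deductions = $21.91 + $391.03 + $1,344.17 + $244.94 + $97.98 + $339.61 + $270.11 + $310.99 = $3,020.74
Net pay = $9,797.69 − $3,020.74 = $6,776.95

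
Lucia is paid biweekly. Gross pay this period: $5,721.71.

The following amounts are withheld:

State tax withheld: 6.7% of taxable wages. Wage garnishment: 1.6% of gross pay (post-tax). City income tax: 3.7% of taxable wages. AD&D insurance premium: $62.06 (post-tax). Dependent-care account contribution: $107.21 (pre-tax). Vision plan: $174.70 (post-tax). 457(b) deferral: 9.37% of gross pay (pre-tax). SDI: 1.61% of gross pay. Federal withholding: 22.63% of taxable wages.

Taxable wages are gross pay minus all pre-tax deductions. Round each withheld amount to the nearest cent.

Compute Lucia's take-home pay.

457(b) deferral: $5,721.71 × 0.0937 = $536.12
Dependent-care account contribution: $107.21
Pre-tax total = $536.12 + $107.21 = $643.33
Taxable wages = $5,721.71 − $643.33 = $5,078.38
City income tax: $5,078.38 × 0.037 = $187.90
Federal withholding: $5,078.38 × 0.2263 = $1,149.24
State tax withheld: $5,078.38 × 0.067 = $340.25
SDI: $5,721.71 × 0.0161 = $92.12
AD&D insurance premium: $62.06
Wage garnishment: $5,721.71 × 0.016 = $91.55
Vision plan: $174.70
Total deductions = $536.12 + $107.21 + $187.90 + $1,149.24 + $340.25 + $92.12 + $62.06 + $91.55 + $174.70 = $2,741.15
Net pay = $5,721.71 − $2,741.15 = $2,980.56

$2,980.56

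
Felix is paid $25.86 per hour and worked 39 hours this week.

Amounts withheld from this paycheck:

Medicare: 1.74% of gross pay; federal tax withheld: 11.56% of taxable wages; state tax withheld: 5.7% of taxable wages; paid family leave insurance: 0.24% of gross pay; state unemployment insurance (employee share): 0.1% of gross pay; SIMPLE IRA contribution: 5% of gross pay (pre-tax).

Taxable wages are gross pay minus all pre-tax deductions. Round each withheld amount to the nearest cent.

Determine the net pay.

Gross pay: 39 × $25.86 = $1,008.54
SIMPLE IRA contribution: $1,008.54 × 0.05 = $50.43
Taxable wages = $1,008.54 − $50.43 = $958.11
State tax withheld: $958.11 × 0.057 = $54.61
Federal tax withheld: $958.11 × 0.1156 = $110.76
State unemployment insurance (employee share): $1,008.54 × 0.001 = $1.01
Paid family leave insurance: $1,008.54 × 0.0024 = $2.42
Medicare: $1,008.54 × 0.0174 = $17.55
Total deductions = $50.43 + $54.61 + $110.76 + $1.01 + $2.42 + $17.55 = $236.78
Net pay = $1,008.54 − $236.78 = $771.76

$771.76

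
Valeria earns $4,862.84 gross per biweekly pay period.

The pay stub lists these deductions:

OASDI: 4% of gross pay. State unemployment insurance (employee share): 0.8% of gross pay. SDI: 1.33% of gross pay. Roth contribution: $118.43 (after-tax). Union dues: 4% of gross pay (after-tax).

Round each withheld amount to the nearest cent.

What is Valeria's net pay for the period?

OASDI: $4,862.84 × 0.04 = $194.51
State unemployment insurance (employee share): $4,862.84 × 0.008 = $38.90
SDI: $4,862.84 × 0.0133 = $64.68
Roth contribution: $118.43
Union dues: $4,862.84 × 0.04 = $194.51
Total deductions = $194.51 + $38.90 + $64.68 + $118.43 + $194.51 = $611.03
Net pay = $4,862.84 − $611.03 = $4,251.81

$4,251.81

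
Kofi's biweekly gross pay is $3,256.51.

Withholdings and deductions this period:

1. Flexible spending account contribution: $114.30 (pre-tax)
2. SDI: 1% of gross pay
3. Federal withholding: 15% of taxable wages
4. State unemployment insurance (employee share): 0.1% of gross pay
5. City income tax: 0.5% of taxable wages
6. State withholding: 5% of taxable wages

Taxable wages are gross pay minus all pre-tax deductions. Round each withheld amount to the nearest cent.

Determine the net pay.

Flexible spending account contribution: $114.30
Taxable wages = $3,256.51 − $114.30 = $3,142.21
Federal withholding: $3,142.21 × 0.15 = $471.33
State withholding: $3,142.21 × 0.05 = $157.11
City income tax: $3,142.21 × 0.005 = $15.71
SDI: $3,256.51 × 0.01 = $32.57
State unemployment insurance (employee share): $3,256.51 × 0.001 = $3.26
Total deductions = $114.30 + $471.33 + $157.11 + $15.71 + $32.57 + $3.26 = $794.28
Net pay = $3,256.51 − $794.28 = $2,462.23

$2,462.23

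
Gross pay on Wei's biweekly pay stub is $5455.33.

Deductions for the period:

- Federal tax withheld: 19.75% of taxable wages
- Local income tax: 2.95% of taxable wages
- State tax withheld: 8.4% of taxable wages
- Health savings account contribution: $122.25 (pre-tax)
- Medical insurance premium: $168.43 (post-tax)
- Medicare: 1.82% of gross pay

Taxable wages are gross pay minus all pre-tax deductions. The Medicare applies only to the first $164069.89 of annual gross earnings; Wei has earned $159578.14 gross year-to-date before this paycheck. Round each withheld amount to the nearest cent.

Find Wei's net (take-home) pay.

Health savings account contribution: $122.25
Taxable wages = $5455.33 − $122.25 = $5333.08
Local income tax: $5333.08 × 0.0295 = $157.33
Federal tax withheld: $5333.08 × 0.1975 = $1053.28
State tax withheld: $5333.08 × 0.084 = $447.98
Medicare: only $164069.89 − $159578.14 = $4491.75 of this check is subject → $4491.75 × 0.0182 = $81.75
Medical insurance premium: $168.43
Total deductions = $122.25 + $157.33 + $1053.28 + $447.98 + $81.75 + $168.43 = $2031.02
Net pay = $5455.33 − $2031.02 = $3424.31

$3424.31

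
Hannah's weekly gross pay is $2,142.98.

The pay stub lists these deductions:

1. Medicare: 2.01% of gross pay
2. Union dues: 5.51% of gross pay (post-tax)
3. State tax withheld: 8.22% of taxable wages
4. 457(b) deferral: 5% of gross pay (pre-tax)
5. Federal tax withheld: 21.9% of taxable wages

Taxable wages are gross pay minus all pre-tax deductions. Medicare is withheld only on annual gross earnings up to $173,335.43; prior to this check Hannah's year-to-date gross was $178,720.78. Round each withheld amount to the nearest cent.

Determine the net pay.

$1,304.55

457(b) deferral: $2,142.98 × 0.05 = $107.15
Taxable wages = $2,142.98 − $107.15 = $2,035.83
Federal tax withheld: $2,035.83 × 0.219 = $445.85
State tax withheld: $2,035.83 × 0.0822 = $167.35
Medicare: annual cap $173,335.43 already reached (YTD $178,720.78), so $0.00
Union dues: $2,142.98 × 0.0551 = $118.08
Total deductions = $107.15 + $445.85 + $167.35 + $0.00 + $118.08 = $838.43
Net pay = $2,142.98 − $838.43 = $1,304.55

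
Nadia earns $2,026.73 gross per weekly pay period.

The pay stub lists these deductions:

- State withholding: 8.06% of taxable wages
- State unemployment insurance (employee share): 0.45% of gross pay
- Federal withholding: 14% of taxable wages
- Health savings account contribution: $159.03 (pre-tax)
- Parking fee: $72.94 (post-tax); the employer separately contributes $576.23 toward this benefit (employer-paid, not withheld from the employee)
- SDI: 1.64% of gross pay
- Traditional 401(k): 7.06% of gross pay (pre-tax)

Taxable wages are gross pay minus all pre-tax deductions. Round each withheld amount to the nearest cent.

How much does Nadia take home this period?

Health savings account contribution: $159.03
Traditional 401(k): $2,026.73 × 0.0706 = $143.09
Pre-tax total = $159.03 + $143.09 = $302.12
Taxable wages = $2,026.73 − $302.12 = $1,724.61
Federal withholding: $1,724.61 × 0.14 = $241.45
State withholding: $1,724.61 × 0.0806 = $139.00
SDI: $2,026.73 × 0.0164 = $33.24
State unemployment insurance (employee share): $2,026.73 × 0.0045 = $9.12
Parking fee: $72.94
(Employer's $576.23 toward parking fee is not withheld from the employee.)
Total deductions = $159.03 + $143.09 + $241.45 + $139.00 + $33.24 + $9.12 + $72.94 = $797.87
Net pay = $2,026.73 − $797.87 = $1,228.86

$1,228.86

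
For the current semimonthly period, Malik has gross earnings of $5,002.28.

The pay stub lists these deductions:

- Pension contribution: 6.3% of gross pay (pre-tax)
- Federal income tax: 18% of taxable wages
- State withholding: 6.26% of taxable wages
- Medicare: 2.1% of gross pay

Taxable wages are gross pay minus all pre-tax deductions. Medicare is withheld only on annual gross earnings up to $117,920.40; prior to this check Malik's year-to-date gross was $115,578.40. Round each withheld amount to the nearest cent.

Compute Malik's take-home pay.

Pension contribution: $5,002.28 × 0.063 = $315.14
Taxable wages = $5,002.28 − $315.14 = $4,687.14
State withholding: $4,687.14 × 0.0626 = $293.41
Federal income tax: $4,687.14 × 0.18 = $843.69
Medicare: only $117,920.40 − $115,578.40 = $2,342.00 of this check is subject → $2,342.00 × 0.021 = $49.18
Total deductions = $315.14 + $293.41 + $843.69 + $49.18 = $1,501.42
Net pay = $5,002.28 − $1,501.42 = $3,500.86

$3,500.86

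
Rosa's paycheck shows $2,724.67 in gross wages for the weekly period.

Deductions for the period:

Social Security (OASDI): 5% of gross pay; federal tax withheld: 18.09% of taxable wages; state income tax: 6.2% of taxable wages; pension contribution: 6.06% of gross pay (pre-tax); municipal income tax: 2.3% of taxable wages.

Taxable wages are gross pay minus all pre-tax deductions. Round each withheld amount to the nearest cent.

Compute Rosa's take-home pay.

$1,742.74

Pension contribution: $2,724.67 × 0.0606 = $165.12
Taxable wages = $2,724.67 − $165.12 = $2,559.55
Federal tax withheld: $2,559.55 × 0.1809 = $463.02
Municipal income tax: $2,559.55 × 0.023 = $58.87
State income tax: $2,559.55 × 0.062 = $158.69
Social Security (OASDI): $2,724.67 × 0.05 = $136.23
Total deductions = $165.12 + $463.02 + $58.87 + $158.69 + $136.23 = $981.93
Net pay = $2,724.67 − $981.93 = $1,742.74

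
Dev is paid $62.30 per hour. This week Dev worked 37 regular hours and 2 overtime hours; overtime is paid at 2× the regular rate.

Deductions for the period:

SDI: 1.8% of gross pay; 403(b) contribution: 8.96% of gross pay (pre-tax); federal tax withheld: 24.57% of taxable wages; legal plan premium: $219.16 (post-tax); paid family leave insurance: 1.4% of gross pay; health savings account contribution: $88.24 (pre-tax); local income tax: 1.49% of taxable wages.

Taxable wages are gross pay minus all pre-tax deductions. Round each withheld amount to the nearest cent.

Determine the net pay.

Regular pay: 37 × $62.30 = $2305.10
Overtime pay: 2 × $62.30 × 2 = $249.20
Gross pay = $2305.10 + $249.20 = $2554.30
403(b) contribution: $2554.30 × 0.0896 = $228.87
Health savings account contribution: $88.24
Pre-tax total = $228.87 + $88.24 = $317.11
Taxable wages = $2554.30 − $317.11 = $2237.19
Federal tax withheld: $2237.19 × 0.2457 = $549.68
Local income tax: $2237.19 × 0.0149 = $33.33
Paid family leave insurance: $2554.30 × 0.014 = $35.76
SDI: $2554.30 × 0.018 = $45.98
Legal plan premium: $219.16
Total deductions = $228.87 + $88.24 + $549.68 + $33.33 + $35.76 + $45.98 + $219.16 = $1201.02
Net pay = $2554.30 − $1201.02 = $1353.28

$1353.28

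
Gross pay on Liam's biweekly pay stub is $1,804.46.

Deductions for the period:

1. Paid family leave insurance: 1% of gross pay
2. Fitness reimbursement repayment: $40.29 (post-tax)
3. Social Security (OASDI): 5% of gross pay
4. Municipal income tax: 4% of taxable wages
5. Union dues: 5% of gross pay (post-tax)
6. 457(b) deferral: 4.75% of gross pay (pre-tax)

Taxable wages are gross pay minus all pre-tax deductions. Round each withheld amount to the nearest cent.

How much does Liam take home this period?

457(b) deferral: $1,804.46 × 0.0475 = $85.71
Taxable wages = $1,804.46 − $85.71 = $1,718.75
Municipal income tax: $1,718.75 × 0.04 = $68.75
Paid family leave insurance: $1,804.46 × 0.01 = $18.04
Social Security (OASDI): $1,804.46 × 0.05 = $90.22
Fitness reimbursement repayment: $40.29
Union dues: $1,804.46 × 0.05 = $90.22
Total deductions = $85.71 + $68.75 + $18.04 + $90.22 + $40.29 + $90.22 = $393.23
Net pay = $1,804.46 − $393.23 = $1,411.23

$1,411.23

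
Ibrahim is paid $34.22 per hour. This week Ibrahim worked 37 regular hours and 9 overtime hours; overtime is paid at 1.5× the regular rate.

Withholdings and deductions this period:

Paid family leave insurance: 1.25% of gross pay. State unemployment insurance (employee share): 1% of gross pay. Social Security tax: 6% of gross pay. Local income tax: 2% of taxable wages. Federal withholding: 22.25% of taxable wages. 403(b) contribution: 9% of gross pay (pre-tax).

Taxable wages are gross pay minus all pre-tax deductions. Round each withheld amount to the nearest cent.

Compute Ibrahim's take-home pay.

Regular pay: 37 × $34.22 = $1266.14
Overtime pay: 9 × $34.22 × 1.5 = $461.97
Gross pay = $1266.14 + $461.97 = $1728.11
403(b) contribution: $1728.11 × 0.09 = $155.53
Taxable wages = $1728.11 − $155.53 = $1572.58
Federal withholding: $1572.58 × 0.2225 = $349.90
Local income tax: $1572.58 × 0.02 = $31.45
Social Security tax: $1728.11 × 0.06 = $103.69
State unemployment insurance (employee share): $1728.11 × 0.01 = $17.28
Paid family leave insurance: $1728.11 × 0.0125 = $21.60
Total deductions = $155.53 + $349.90 + $31.45 + $103.69 + $17.28 + $21.60 = $679.45
Net pay = $1728.11 − $679.45 = $1048.66

$1048.66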